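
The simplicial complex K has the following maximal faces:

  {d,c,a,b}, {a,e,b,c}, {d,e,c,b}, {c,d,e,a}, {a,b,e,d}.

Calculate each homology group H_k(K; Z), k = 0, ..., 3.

H_0 = Z,  H_1 = 0,  H_2 = 0,  H_3 = Z.

We work with the vertex ordering a < b < c < d < e. The simplices of K, each written with vertices in increasing order, are:

  0-simplices (5): a, b, c, d, e
  1-simplices (10): ab, ac, ad, ae, bc, bd, be, cd, ce, de
  2-simplices (10): abc, abd, abe, acd, ace, ade, bcd, bce, bde, cde
  3-simplices (5): abcd, abce, abde, acde, bcde

giving chain groups C_0 ≅ Z^5, C_1 ≅ Z^10, C_2 ≅ Z^10, C_3 ≅ Z^5.

∂_1: C_1 → C_0 is given by ∂[p,q] = [q] − [p].
As a 5×10 matrix over Z this has rank 4, with invariant factors (1,1,1,1).

∂_2: C_2 → C_1 acts by ∂[p,q,r] = [q,r] − [p,r] + [p,q]. For instance
  ∂abc = bc − ac + ab,
  ∂bce = ce − be + bc.
The resulting 10×10 matrix has rank 6, and its Smith normal form has invariant factors (1,1,1,1,1,1).

∂_3: C_3 → C_2 sends each 3-simplex σ to the alternating sum Σ_i (−1)^i (σ with its i-th vertex removed). For instance
  ∂abcd = bcd − acd + abd − abc,
  ∂acde = cde − ade + ace − acd.
The 10×5 boundary matrix has rank 4 and Smith normal form diag(1,1,1,1).

From H_k ≅ ker(∂_k) / im(∂_{k+1}) we obtain:

  H_0: rank C_0 − rank ∂_1 = 5 − 4 = 1, and the invariant factors of ∂_1 are all 1, so H_0 = Z.
  H_1: rank ker ∂_1 − rank ∂_2 = (10 − 4) − 6 = 0, and the invariant factors of ∂_2 are all 1, so H_1 = 0.
  H_2: rank ker ∂_2 − rank ∂_3 = (10 − 6) − 4 = 0, and the invariant factors of ∂_3 are all 1, so H_2 = 0.
  H_3: rank ker ∂_3 − rank ∂_4 = (5 − 4) − 0 = 1, and there is no ∂_4, so H_3 = Z.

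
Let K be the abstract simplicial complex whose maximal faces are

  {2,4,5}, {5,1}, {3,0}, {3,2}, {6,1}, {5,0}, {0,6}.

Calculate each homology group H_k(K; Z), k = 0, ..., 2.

Take the total order 0 < 1 < 2 < 3 < 4 < 5 < 6 on the vertex set. Then K (dimension 2) consists of the simplices:

  0-simplices (7): [0], [1], [2], [3], [4], [5], [6]
  1-simplices (9): [0,3], [0,5], [0,6], [1,5], [1,6], [2,3], [2,4], [2,5], [4,5]
  2-simplices (1): [2,4,5]

Hence C_0 ≅ Z^7, C_1 ≅ Z^9, C_2 ≅ Z^1.

The boundary map ∂_1: C_1 → C_0 sends each edge [p,q] (with p < q) to q − p. For instance
  ∂[2,4] = [4] − [2].
As a 7×9 matrix over Z this has rank 6, with invariant factors (1,1,1,1,1,1).

Boundary ∂_2: C_2 → C_1 sends each 2-simplex [p,q,r] to [q,r] − [p,r] + [p,q]. For instance
  ∂[2,4,5] = [4,5] − [2,5] + [2,4].
As a 9×1 matrix over Z this has rank 1, with invariant factors (1).

Now H_k = ker ∂_k / im ∂_{k+1}, so:

  H_0: rank C_0 − rank ∂_1 = 7 − 6 = 1, and the invariant factors of ∂_1 are all 1, so H_0 ≅ Z.
  H_1: rank ker ∂_1 − rank ∂_2 = (9 − 6) − 1 = 2, and the invariant factors of ∂_2 are all 1, so H_1 ≅ Z^2.
  H_2: rank ker ∂_2 − rank ∂_3 = (1 − 1) − 0 = 0, and there is no ∂_3, so H_2 ≅ 0.

H_0 = Z,  H_1 = Z^2,  H_2 = 0.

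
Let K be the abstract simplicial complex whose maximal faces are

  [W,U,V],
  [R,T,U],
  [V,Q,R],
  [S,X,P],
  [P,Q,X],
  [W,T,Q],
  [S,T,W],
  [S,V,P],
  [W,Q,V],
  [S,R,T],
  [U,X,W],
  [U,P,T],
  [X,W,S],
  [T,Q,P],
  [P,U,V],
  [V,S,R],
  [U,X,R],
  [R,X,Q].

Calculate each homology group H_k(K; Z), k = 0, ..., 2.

H_0 = Z,  H_1 = Z^2,  H_2 = Z.

K has 9 vertices, 27 edges, 18 triangles.
rank ∂_0 = 0, rank ∂_1 = 8 ⇒ b_0 = 9 − 0 − 8 = 1; all invariant factors of ∂_1 are 1 so no torsion. So H_0 ≅ Z.
rank ∂_1 = 8, rank ∂_2 = 17 ⇒ b_1 = 27 − 8 − 17 = 2; all invariant factors of ∂_2 are 1 so no torsion. So H_1 ≅ Z^2.
rank ∂_2 = 17, rank ∂_3 = 0 ⇒ b_2 = 18 − 17 − 0 = 1. So H_2 ≅ Z.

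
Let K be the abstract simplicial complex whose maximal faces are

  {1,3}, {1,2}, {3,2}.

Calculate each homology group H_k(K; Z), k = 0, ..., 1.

H_0 ≅ Z,  H_1 ≅ Z.

We work with the vertex ordering 1 < 2 < 3. The simplices of K, each written with vertices in increasing order, are:

  0-simplices (3): [1], [2], [3]
  1-simplices (3): [1,2], [1,3], [2,3]

so the chain groups are C_0 ≅ Z^3, C_1 ≅ Z^3.

∂_1: C_1 → C_0 maps an edge to its endpoints' difference, ∂[p,q] = q − p. For instance
  ∂[2,3] = [3] − [2].
The resulting 3×3 matrix has rank 2, and its Smith normal form has invariant factors (1,1).

From H_k ≅ ker(∂_k) / im(∂_{k+1}) we obtain:

  H_0: rank C_0 − rank ∂_1 = 3 − 2 = 1, and the invariant factors of ∂_1 are all 1, so H_0 = Z.
  H_1: rank ker ∂_1 − rank ∂_2 = (3 − 2) − 0 = 1, and there is no ∂_2, so H_1 = Z.

As a check, the Euler characteristic is 3 − 3 = 0, which agrees with 1 − 1 = 0.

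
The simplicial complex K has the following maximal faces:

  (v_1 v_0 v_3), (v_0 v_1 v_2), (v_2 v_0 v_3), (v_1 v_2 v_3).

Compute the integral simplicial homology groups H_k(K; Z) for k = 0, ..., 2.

Take the total order v_0 < v_1 < v_2 < v_3 on the vertex set. Then K (dimension 2) consists of the simplices:

  0-simplices (4): [v_0], [v_1], [v_2], [v_3]
  1-simplices (6): [v_0,v_1], [v_0,v_2], [v_0,v_3], [v_1,v_2], [v_1,v_3], [v_2,v_3]
  2-simplices (4): [v_0,v_1,v_2], [v_0,v_1,v_3], [v_0,v_2,v_3], [v_1,v_2,v_3]

giving chain groups C_0 ≅ Z^4, C_1 ≅ Z^6, C_2 ≅ Z^4.

The boundary map ∂_1: C_1 → C_0 sends each edge [p,q] (with p < q) to q − p.
As a 4×6 matrix over Z this has rank 3, with invariant factors (1,1,1).

Boundary ∂_2: C_2 → C_1 sends each 2-simplex [p,q,r] to [q,r] − [p,r] + [p,q]. For instance
  ∂[v_1,v_2,v_3] = [v_2,v_3] − [v_1,v_3] + [v_1,v_2],
  ∂[v_0,v_1,v_3] = [v_1,v_3] − [v_0,v_3] + [v_0,v_1].
As a 6×4 matrix over Z this has rank 3, with invariant factors (1,1,1).

Reading off H_k = ker ∂_k / im ∂_{k+1}:

  H_0: rank C_0 − rank ∂_1 = 4 − 3 = 1, and the invariant factors of ∂_1 are all 1, so H_0 ≅ Z.
  H_1: rank ker ∂_1 − rank ∂_2 = (6 − 3) − 3 = 0, and the invariant factors of ∂_2 are all 1, so H_1 ≅ 0.
  H_2: rank ker ∂_2 − rank ∂_3 = (4 − 3) − 0 = 1, and there is no ∂_3, so H_2 ≅ Z.

(K is a triangulation of the 2-sphere S^2.)

H_0 = Z,  H_1 = 0,  H_2 = Z.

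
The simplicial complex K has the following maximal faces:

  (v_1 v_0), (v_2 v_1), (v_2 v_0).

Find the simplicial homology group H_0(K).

H_0 ≅ Z.

Fix the vertex order v_0 < v_1 < v_2 and write every simplex with vertices in increasing order. Then dim K = 1 and the simplices of K are:

  0-simplices (3): [v_0], [v_1], [v_2]
  1-simplices (3): [v_0,v_1], [v_0,v_2], [v_1,v_2]

Hence C_0 ≅ Z^3, C_1 ≅ Z^3.

Boundary ∂_1: C_1 → C_0 sends each edge [p,q] (with p < q) to q − p. For instance
  ∂[v_0,v_1] = [v_1] − [v_0].
The resulting 3×3 matrix has rank 2, and its Smith normal form has invariant factors (1,1).

Reading off H_k = ker ∂_k / im ∂_{k+1}:

  H_0: rank C_0 − rank ∂_1 = 3 − 2 = 1, and the invariant factors of ∂_1 are all 1, so H_0 ≅ Z.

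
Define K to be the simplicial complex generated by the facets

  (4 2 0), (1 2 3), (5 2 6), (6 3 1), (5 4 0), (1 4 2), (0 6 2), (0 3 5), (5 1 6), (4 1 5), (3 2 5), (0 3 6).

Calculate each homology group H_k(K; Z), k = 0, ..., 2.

H_0 = Z,  H_1 = Z/2Z,  H_2 = 0.

Order the vertices as 0 < 1 < 2 < 3 < 4 < 5 < 6. Listing each simplex with vertices in this order, K has dimension 2 with simplices:

  0-simplices (7): [0], [1], [2], [3], [4], [5], [6]
  1-simplices (18): [0,2], [0,3], [0,4], [0,5], [0,6], [1,2], [1,3], [1,4], [1,5], [1,6], [2,3], [2,4], [2,5], [2,6], [3,5], [3,6], [4,5], [5,6]
  2-simplices (12): [0,2,4], [0,2,6], [0,3,5], [0,3,6], [0,4,5], [1,2,3], [1,2,4], [1,3,6], [1,4,5], [1,5,6], [2,3,5], [2,5,6]

giving chain groups C_0 ≅ Z^7, C_1 ≅ Z^18, C_2 ≅ Z^12.

The boundary map ∂_1: C_1 → C_0 maps an edge to its endpoints' difference, ∂[p,q] = q − p. For instance
  ∂[3,5] = [5] − [3].
The resulting 7×18 matrix has rank 6, and its Smith normal form has invariant factors (1,1,1,1,1,1).

Boundary ∂_2: C_2 → C_1 sends each 2-simplex [p,q,r] to [q,r] − [p,r] + [p,q]. For instance
  ∂[1,5,6] = [5,6] − [1,6] + [1,5],
  ∂[0,3,6] = [3,6] − [0,6] + [0,3].
The resulting 18×12 matrix has rank 12, and its Smith normal form has invariant factors (1,1,1,1,1,1,1,1,1,1,1,2).

Computing H_k = (kernel of ∂_k) / (image of ∂_{k+1}):

  H_0: rank C_0 − rank ∂_1 = 7 − 6 = 1, and the invariant factors of ∂_1 are all 1, so H_0 ≅ Z.
  H_1: rank ker ∂_1 − rank ∂_2 = (18 − 6) − 12 = 0, and ∂_2 has invariant factor 2 > 1, so H_1 ≅ Z/2Z.
  H_2: rank ker ∂_2 − rank ∂_3 = (12 − 12) − 0 = 0, and there is no ∂_3, so H_2 ≅ 0.

(K is a triangulation of the real projective plane RP^2.)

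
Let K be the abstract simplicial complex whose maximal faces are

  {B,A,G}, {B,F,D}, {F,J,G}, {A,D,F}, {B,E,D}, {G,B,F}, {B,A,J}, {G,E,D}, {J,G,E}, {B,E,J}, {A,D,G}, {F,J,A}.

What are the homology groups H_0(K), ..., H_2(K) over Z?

H_0 = Z,  H_1 = Z/2,  H_2 = 0.

Take the total order A < B < D < E < F < G < J on the vertex set. Then K (dimension 2) consists of the simplices:

  0-simplices (7): A, B, D, E, F, G, J
  1-simplices (18): AB, AD, AF, AG, AJ, BD, BE, BF, BG, BJ, DE, DF, DG, EG, EJ, FG, FJ, GJ
  2-simplices (12): ABG, ABJ, ADF, ADG, AFJ, BDE, BDF, BEJ, BFG, DEG, EGJ, FGJ

Hence C_0 ≅ Z^7, C_1 ≅ Z^18, C_2 ≅ Z^12.

The boundary map ∂_1: C_1 → C_0 maps an edge to its endpoints' difference, ∂[p,q] = q − p.
This gives a 7×18 integer matrix of rank 6; reducing to Smith normal form yields diagonal entries (1,1,1,1,1,1).

Boundary ∂_2: C_2 → C_1 sends each 2-simplex [p,q,r] to [q,r] − [p,r] + [p,q]. For instance
  ∂AFJ = FJ − AJ + AF,
  ∂BEJ = EJ − BJ + BE.
The 18×12 boundary matrix has rank 12 and Smith normal form diag(1,1,1,1,1,1,1,1,1,1,1,2).

From H_k ≅ ker(∂_k) / im(∂_{k+1}) we obtain:

  H_0: rank C_0 − rank ∂_1 = 7 − 6 = 1, and the invariant factors of ∂_1 are all 1, so H_0 = Z.
  H_1: rank ker ∂_1 − rank ∂_2 = (18 − 6) − 12 = 0, and ∂_2 has invariant factor 2 > 1, so H_1 = Z/2.
  H_2: rank ker ∂_2 − rank ∂_3 = (12 − 12) − 0 = 0, and there is no ∂_3, so H_2 = 0.

(K is a triangulation of the real projective plane RP^2.)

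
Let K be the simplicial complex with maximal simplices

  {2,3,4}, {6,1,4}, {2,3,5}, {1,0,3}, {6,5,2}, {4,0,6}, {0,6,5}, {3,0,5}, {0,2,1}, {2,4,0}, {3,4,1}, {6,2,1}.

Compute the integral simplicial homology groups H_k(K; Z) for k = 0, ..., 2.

We work with the vertex ordering 0 < 1 < 2 < 3 < 4 < 5 < 6. The simplices of K, each written with vertices in increasing order, are:

  0-simplices (7): [0], [1], [2], [3], [4], [5], [6]
  1-simplices (18): [0,1], [0,2], [0,3], [0,4], [0,5], [0,6], [1,2], [1,3], [1,4], [1,6], [2,3], [2,4], [2,5], [2,6], [3,4], [3,5], [4,6], [5,6]
  2-simplices (12): [0,1,2], [0,1,3], [0,2,4], [0,3,5], [0,4,6], [0,5,6], [1,2,6], [1,3,4], [1,4,6], [2,3,4], [2,3,5], [2,5,6]

so the chain groups are C_0 ≅ Z^7, C_1 ≅ Z^18, C_2 ≅ Z^12.

The boundary map ∂_1: C_1 → C_0 sends each edge [p,q] (with p < q) to q − p.
This gives a 7×18 integer matrix of rank 6; reducing to Smith normal form yields diagonal entries (1,1,1,1,1,1).

The boundary map ∂_2: C_2 → C_1 acts by ∂[p,q,r] = [q,r] − [p,r] + [p,q]. For instance
  ∂[2,5,6] = [5,6] − [2,6] + [2,5],
  ∂[0,3,5] = [3,5] − [0,5] + [0,3].
This gives a 18×12 integer matrix of rank 12; reducing to Smith normal form yields diagonal entries (1,1,1,1,1,1,1,1,1,1,1,2).

Computing H_k = (kernel of ∂_k) / (image of ∂_{k+1}):

  H_0: rank C_0 − rank ∂_1 = 7 − 6 = 1, and the invariant factors of ∂_1 are all 1, so H_0 = Z.
  H_1: rank ker ∂_1 − rank ∂_2 = (18 − 6) − 12 = 0, and ∂_2 has invariant factor 2 > 1, so H_1 = Z/2.
  H_2: rank ker ∂_2 − rank ∂_3 = (12 − 12) − 0 = 0, and there is no ∂_3, so H_2 = 0.

As a check, the Euler characteristic is 7 − 18 + 12 = 1, which agrees with 1 − 0 + 0 = 1.

H_0 = Z,  H_1 = Z/2,  H_2 = 0.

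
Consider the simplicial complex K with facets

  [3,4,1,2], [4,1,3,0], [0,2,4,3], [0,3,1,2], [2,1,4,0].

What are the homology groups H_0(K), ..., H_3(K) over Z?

H_0 = Z,  H_1 = 0,  H_2 = 0,  H_3 = Z.

Take the total order 0 < 1 < 2 < 3 < 4 on the vertex set. Then K (dimension 3) consists of the simplices:

  0-simplices (5): [0], [1], [2], [3], [4]
  1-simplices (10): [0,1], [0,2], [0,3], [0,4], [1,2], [1,3], [1,4], [2,3], [2,4], [3,4]
  2-simplices (10): [0,1,2], [0,1,3], [0,1,4], [0,2,3], [0,2,4], [0,3,4], [1,2,3], [1,2,4], [1,3,4], [2,3,4]
  3-simplices (5): [0,1,2,3], [0,1,2,4], [0,1,3,4], [0,2,3,4], [1,2,3,4]

so the chain groups are C_0 ≅ Z^5, C_1 ≅ Z^10, C_2 ≅ Z^10, C_3 ≅ Z^5.

∂_1: C_1 → C_0 sends each edge [p,q] (with p < q) to q − p. For instance
  ∂[2,3] = [3] − [2].
The 5×10 boundary matrix has rank 4 and Smith normal form diag(1,1,1,1).

The boundary map ∂_2: C_2 → C_1 acts by ∂[p,q,r] = [q,r] − [p,r] + [p,q]. For instance
  ∂[0,1,3] = [1,3] − [0,3] + [0,1],
  ∂[0,1,2] = [1,2] − [0,2] + [0,1].
This gives a 10×10 integer matrix of rank 6; reducing to Smith normal form yields diagonal entries (1,1,1,1,1,1).

The boundary map ∂_3: C_3 → C_2 sends each 3-simplex σ to the alternating sum Σ_i (−1)^i (σ with its i-th vertex removed). For instance
  ∂[1,2,3,4] = [2,3,4] − [1,3,4] + [1,2,4] − [1,2,3],
  ∂[0,1,2,3] = [1,2,3] − [0,2,3] + [0,1,3] − [0,1,2].
The 10×5 boundary matrix has rank 4 and Smith normal form diag(1,1,1,1).

From H_k ≅ ker(∂_k) / im(∂_{k+1}) we obtain:

  H_0: rank C_0 − rank ∂_1 = 5 − 4 = 1, and the invariant factors of ∂_1 are all 1, so H_0 ≅ Z.
  H_1: rank ker ∂_1 − rank ∂_2 = (10 − 4) − 6 = 0, and the invariant factors of ∂_2 are all 1, so H_1 ≅ 0.
  H_2: rank ker ∂_2 − rank ∂_3 = (10 − 6) − 4 = 0, and the invariant factors of ∂_3 are all 1, so H_2 ≅ 0.
  H_3: rank ker ∂_3 − rank ∂_4 = (5 − 4) − 0 = 1, and there is no ∂_4, so H_3 ≅ Z.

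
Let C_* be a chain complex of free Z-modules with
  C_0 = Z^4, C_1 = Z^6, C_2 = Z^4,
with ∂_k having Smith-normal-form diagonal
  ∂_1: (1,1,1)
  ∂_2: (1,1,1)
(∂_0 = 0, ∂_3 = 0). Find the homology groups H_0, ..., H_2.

H_0 ≅ Z,  H_1 = 0,  H_2 ≅ Z.

H_0: b_0 = 4 − 0 − 3 = 1; torsion from ∂_1 factors > 1: none. So H_0 ≅ Z.
H_1: b_1 = 6 − 3 − 3 = 0; torsion from ∂_2 factors > 1: none. So H_1 ≅ 0.
H_2: b_2 = 4 − 3 − 0 = 1; torsion from ∂_3 factors > 1: none. So H_2 ≅ Z.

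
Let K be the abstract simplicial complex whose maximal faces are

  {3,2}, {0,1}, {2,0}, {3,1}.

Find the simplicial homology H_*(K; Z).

Fix the vertex order 0 < 1 < 2 < 3 and write every simplex with vertices in increasing order. Then dim K = 1 and the simplices of K are:

  0-simplices (4): [0], [1], [2], [3]
  1-simplices (4): [0,1], [0,2], [1,3], [2,3]

giving chain groups C_0 ≅ Z^4, C_1 ≅ Z^4.

∂_1: C_1 → C_0 is given by ∂[p,q] = [q] − [p].
The 4×4 boundary matrix has rank 3 and Smith normal form diag(1,1,1).

Now H_k = ker ∂_k / im ∂_{k+1}, so:

  H_0: rank C_0 − rank ∂_1 = 4 − 3 = 1, and the invariant factors of ∂_1 are all 1, so H_0 ≅ Z.
  H_1: rank ker ∂_1 − rank ∂_2 = (4 − 3) − 0 = 1, and there is no ∂_2, so H_1 ≅ Z.

H_0 ≅ Z,  H_1 ≅ Z.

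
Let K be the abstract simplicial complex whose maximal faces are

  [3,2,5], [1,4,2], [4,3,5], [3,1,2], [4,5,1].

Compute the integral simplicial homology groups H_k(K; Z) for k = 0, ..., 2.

Take the total order 1 < 2 < 3 < 4 < 5 on the vertex set. Then K (dimension 2) consists of the simplices:

  0-simplices (5): [1], [2], [3], [4], [5]
  1-simplices (10): [1,2], [1,3], [1,4], [1,5], [2,3], [2,4], [2,5], [3,4], [3,5], [4,5]
  2-simplices (5): [1,2,3], [1,2,4], [1,4,5], [2,3,5], [3,4,5]

Hence C_0 ≅ Z^5, C_1 ≅ Z^10, C_2 ≅ Z^5.

Boundary ∂_1: C_1 → C_0 maps an edge to its endpoints' difference, ∂[p,q] = q − p. For instance
  ∂[2,5] = [5] − [2].
The 5×10 boundary matrix has rank 4 and Smith normal form diag(1,1,1,1).

∂_2: C_2 → C_1 sends each 2-simplex [p,q,r] to [q,r] − [p,r] + [p,q]. For instance
  ∂[1,2,3] = [2,3] − [1,3] + [1,2],
  ∂[1,4,5] = [4,5] − [1,5] + [1,4].
The 10×5 boundary matrix has rank 5 and Smith normal form diag(1,1,1,1,1).

Reading off H_k = ker ∂_k / im ∂_{k+1}:

  H_0: rank C_0 − rank ∂_1 = 5 − 4 = 1, and the invariant factors of ∂_1 are all 1, so H_0 = Z.
  H_1: rank ker ∂_1 − rank ∂_2 = (10 − 4) − 5 = 1, and the invariant factors of ∂_2 are all 1, so H_1 = Z.
  H_2: rank ker ∂_2 − rank ∂_3 = (5 − 5) − 0 = 0, and there is no ∂_3, so H_2 = 0.

H_0 ≅ Z,  H_1 ≅ Z,  H_2 = 0.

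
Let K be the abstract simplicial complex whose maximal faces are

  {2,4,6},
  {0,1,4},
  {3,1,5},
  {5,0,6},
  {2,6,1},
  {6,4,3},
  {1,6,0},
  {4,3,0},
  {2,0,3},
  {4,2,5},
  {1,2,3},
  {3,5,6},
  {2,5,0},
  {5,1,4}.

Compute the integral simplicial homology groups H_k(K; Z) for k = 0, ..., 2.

We work with the vertex ordering 0 < 1 < 2 < 3 < 4 < 5 < 6. The simplices of K, each written with vertices in increasing order, are:

  0-simplices (7): [0], [1], [2], [3], [4], [5], [6]
  1-simplices (21): [0,1], [0,2], [0,3], [0,4], [0,5], [0,6], [1,2], [1,3], [1,4], [1,5], [1,6], [2,3], [2,4], [2,5], [2,6], [3,4], [3,5], [3,6], [4,5], [4,6], [5,6]
  2-simplices (14): [0,1,4], [0,1,6], [0,2,3], [0,2,5], [0,3,4], [0,5,6], [1,2,3], [1,2,6], [1,3,5], [1,4,5], [2,4,5], [2,4,6], [3,4,6], [3,5,6]

so the chain groups are C_0 ≅ Z^7, C_1 ≅ Z^21, C_2 ≅ Z^14.

Boundary ∂_1: C_1 → C_0 sends each edge [p,q] (with p < q) to q − p.
The 7×21 boundary matrix has rank 6 and Smith normal form diag(1,1,1,1,1,1).

The boundary map ∂_2: C_2 → C_1 acts by ∂[p,q,r] = [q,r] − [p,r] + [p,q]. For instance
  ∂[2,4,6] = [4,6] − [2,6] + [2,4],
  ∂[1,3,5] = [3,5] − [1,5] + [1,3].
The resulting 21×14 matrix has rank 13, and its Smith normal form has invariant factors (1,1,1,1,1,1,1,1,1,1,1,1,1).

Computing H_k = (kernel of ∂_k) / (image of ∂_{k+1}):

  H_0: rank C_0 − rank ∂_1 = 7 − 6 = 1, and the invariant factors of ∂_1 are all 1, so H_0 = Z.
  H_1: rank ker ∂_1 − rank ∂_2 = (21 − 6) − 13 = 2, and the invariant factors of ∂_2 are all 1, so H_1 = Z^2.
  H_2: rank ker ∂_2 − rank ∂_3 = (14 − 13) − 0 = 1, and there is no ∂_3, so H_2 = Z.

(K is a triangulation of the torus T^2.)

H_0 = Z,  H_1 = Z^2,  H_2 = Z.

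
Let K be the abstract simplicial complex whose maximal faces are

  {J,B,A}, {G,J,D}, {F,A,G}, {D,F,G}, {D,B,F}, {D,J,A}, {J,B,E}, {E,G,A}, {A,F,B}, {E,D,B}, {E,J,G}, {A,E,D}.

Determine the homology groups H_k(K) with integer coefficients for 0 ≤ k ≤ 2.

H_0 ≅ Z,  H_1 ≅ Z/2Z,  H_2 = 0.

Take the total order A < B < D < E < F < G < J on the vertex set. Then K (dimension 2) consists of the simplices:

  0-simplices (7): A, B, D, E, F, G, J
  1-simplices (18): AB, AD, AE, AF, AG, AJ, BD, BE, BF, BJ, DE, DF, DG, DJ, EG, EJ, FG, GJ
  2-simplices (12): ABF, ABJ, ADE, ADJ, AEG, AFG, BDE, BDF, BEJ, DFG, DGJ, EGJ

giving chain groups C_0 ≅ Z^7, C_1 ≅ Z^18, C_2 ≅ Z^12.

∂_1: C_1 → C_0 sends each edge [p,q] (with p < q) to q − p.
The resulting 7×18 matrix has rank 6, and its Smith normal form has invariant factors (1,1,1,1,1,1).

Boundary ∂_2: C_2 → C_1 sends each 2-simplex [p,q,r] to [q,r] − [p,r] + [p,q]. For instance
  ∂AFG = FG − AG + AF,
  ∂BDE = DE − BE + BD.
This gives a 18×12 integer matrix of rank 12; reducing to Smith normal form yields diagonal entries (1,1,1,1,1,1,1,1,1,1,1,2).

From H_k ≅ ker(∂_k) / im(∂_{k+1}) we obtain:

  H_0: rank C_0 − rank ∂_1 = 7 − 6 = 1, and the invariant factors of ∂_1 are all 1, so H_0 = Z.
  H_1: rank ker ∂_1 − rank ∂_2 = (18 − 6) − 12 = 0, and ∂_2 has invariant factor 2 > 1, so H_1 = Z/2Z.
  H_2: rank ker ∂_2 − rank ∂_3 = (12 − 12) − 0 = 0, and there is no ∂_3, so H_2 = 0.

(K is a triangulation of the real projective plane RP^2.)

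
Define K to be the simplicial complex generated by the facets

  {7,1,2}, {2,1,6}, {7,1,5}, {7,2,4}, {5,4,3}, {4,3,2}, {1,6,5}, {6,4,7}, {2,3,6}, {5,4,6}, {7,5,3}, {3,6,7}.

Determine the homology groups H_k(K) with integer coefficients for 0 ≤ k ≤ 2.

H_0 ≅ Z,  H_1 ≅ Z/2,  H_2 = 0.

We work with the vertex ordering 1 < 2 < 3 < 4 < 5 < 6 < 7. The simplices of K, each written with vertices in increasing order, are:

  0-simplices (7): [1], [2], [3], [4], [5], [6], [7]
  1-simplices (18): [1,2], [1,5], [1,6], [1,7], [2,3], [2,4], [2,6], [2,7], [3,4], [3,5], [3,6], [3,7], [4,5], [4,6], [4,7], [5,6], [5,7], [6,7]
  2-simplices (12): [1,2,6], [1,2,7], [1,5,6], [1,5,7], [2,3,4], [2,3,6], [2,4,7], [3,4,5], [3,5,7], [3,6,7], [4,5,6], [4,6,7]

so the chain groups are C_0 ≅ Z^7, C_1 ≅ Z^18, C_2 ≅ Z^12.

Boundary ∂_1: C_1 → C_0 maps an edge to its endpoints' difference, ∂[p,q] = q − p.
This gives a 7×18 integer matrix of rank 6; reducing to Smith normal form yields diagonal entries (1,1,1,1,1,1).

∂_2: C_2 → C_1 sends each 2-simplex [p,q,r] to [q,r] − [p,r] + [p,q]. For instance
  ∂[1,5,7] = [5,7] − [1,7] + [1,5],
  ∂[3,4,5] = [4,5] − [3,5] + [3,4].
The 18×12 boundary matrix has rank 12 and Smith normal form diag(1,1,1,1,1,1,1,1,1,1,1,2).

Reading off H_k = ker ∂_k / im ∂_{k+1}:

  H_0: rank C_0 − rank ∂_1 = 7 − 6 = 1, and the invariant factors of ∂_1 are all 1, so H_0 = Z.
  H_1: rank ker ∂_1 − rank ∂_2 = (18 − 6) − 12 = 0, and ∂_2 has invariant factor 2 > 1, so H_1 = Z/2.
  H_2: rank ker ∂_2 − rank ∂_3 = (12 − 12) − 0 = 0, and there is no ∂_3, so H_2 = 0.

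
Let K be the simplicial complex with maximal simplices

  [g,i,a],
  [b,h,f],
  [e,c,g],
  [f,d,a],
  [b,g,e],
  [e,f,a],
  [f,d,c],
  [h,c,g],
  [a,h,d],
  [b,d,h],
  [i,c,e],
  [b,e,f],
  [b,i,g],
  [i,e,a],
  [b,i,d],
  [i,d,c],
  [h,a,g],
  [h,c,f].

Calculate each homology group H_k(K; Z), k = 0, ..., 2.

We work with the vertex ordering a < b < c < d < e < f < g < h < i. The simplices of K, each written with vertices in increasing order, are:

  0-simplices (9): a, b, c, d, e, f, g, h, i
  1-simplices (27): ad, ae, af, ag, ah, ai, bd, be, bf, bg, bh, bi, cd, ce, cf, cg, ch, ci, df, dh, di, ef, eg, ei, fh, gh, gi
  2-simplices (18): adf, adh, aef, aei, agh, agi, bdh, bdi, bef, beg, bfh, bgi, cdf, cdi, ceg, cei, cfh, cgh

Hence C_0 ≅ Z^9, C_1 ≅ Z^27, C_2 ≅ Z^18.

The boundary map ∂_1: C_1 → C_0 sends each edge [p,q] (with p < q) to q − p. For instance
  ∂ei = i − e.
The 9×27 boundary matrix has rank 8 and Smith normal form diag(1,1,1,1,1,1,1,1).

∂_2: C_2 → C_1 maps a triangle to the signed sum of its edges. For instance
  ∂agh = gh − ah + ag,
  ∂adf = df − af + ad.
The 27×18 boundary matrix has rank 18 and Smith normal form diag(1,1,1,1,1,1,1,1,1,1,1,1,1,1,1,1,1,2).

Now H_k = ker ∂_k / im ∂_{k+1}, so:

  H_0: rank C_0 − rank ∂_1 = 9 − 8 = 1, and the invariant factors of ∂_1 are all 1, so H_0 = Z.
  H_1: rank ker ∂_1 − rank ∂_2 = (27 − 8) − 18 = 1, and ∂_2 has invariant factor 2 > 1, so H_1 = Z ⊕ Z/2Z.
  H_2: rank ker ∂_2 − rank ∂_3 = (18 − 18) − 0 = 0, and there is no ∂_3, so H_2 = 0.

As a check, the Euler characteristic is 9 − 27 + 18 = 0, which agrees with 1 − 1 + 0 = 0.

H_0 ≅ Z,  H_1 ≅ Z ⊕ Z/2Z,  H_2 = 0.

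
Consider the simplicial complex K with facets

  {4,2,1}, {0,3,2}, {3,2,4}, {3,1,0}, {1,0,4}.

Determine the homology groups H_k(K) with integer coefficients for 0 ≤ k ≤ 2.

H_0 = Z,  H_1 = Z,  H_2 = 0.

Fix the vertex order 0 < 1 < 2 < 3 < 4 and write every simplex with vertices in increasing order. Then dim K = 2 and the simplices of K are:

  0-simplices (5): [0], [1], [2], [3], [4]
  1-simplices (10): [0,1], [0,2], [0,3], [0,4], [1,2], [1,3], [1,4], [2,3], [2,4], [3,4]
  2-simplices (5): [0,1,3], [0,1,4], [0,2,3], [1,2,4], [2,3,4]

Hence C_0 ≅ Z^5, C_1 ≅ Z^10, C_2 ≅ Z^5.

The boundary map ∂_1: C_1 → C_0 maps an edge to its endpoints' difference, ∂[p,q] = q − p. For instance
  ∂[0,2] = [2] − [0].
This gives a 5×10 integer matrix of rank 4; reducing to Smith normal form yields diagonal entries (1,1,1,1).

Boundary ∂_2: C_2 → C_1 sends each 2-simplex [p,q,r] to [q,r] − [p,r] + [p,q]. For instance
  ∂[1,2,4] = [2,4] − [1,4] + [1,2],
  ∂[0,1,3] = [1,3] − [0,3] + [0,1].
The resulting 10×5 matrix has rank 5, and its Smith normal form has invariant factors (1,1,1,1,1).

Reading off H_k = ker ∂_k / im ∂_{k+1}:

  H_0: rank C_0 − rank ∂_1 = 5 − 4 = 1, and the invariant factors of ∂_1 are all 1, so H_0 ≅ Z.
  H_1: rank ker ∂_1 − rank ∂_2 = (10 − 4) − 5 = 1, and the invariant factors of ∂_2 are all 1, so H_1 ≅ Z.
  H_2: rank ker ∂_2 − rank ∂_3 = (5 − 5) − 0 = 0, and there is no ∂_3, so H_2 ≅ 0.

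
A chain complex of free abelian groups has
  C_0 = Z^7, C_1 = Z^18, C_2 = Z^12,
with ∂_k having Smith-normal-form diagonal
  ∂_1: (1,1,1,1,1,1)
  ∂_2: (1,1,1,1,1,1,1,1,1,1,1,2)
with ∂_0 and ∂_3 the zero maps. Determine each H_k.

H_0: b_0 = 7 − 0 − 6 = 1; torsion from ∂_1 factors > 1: none. So H_0 = Z.
H_1: b_1 = 18 − 6 − 12 = 0; torsion from ∂_2 factors > 1: [2]. So H_1 = Z/2.
H_2: b_2 = 12 − 12 − 0 = 0; torsion from ∂_3 factors > 1: none. So H_2 = 0.

H_0 = Z,  H_1 = Z/2,  H_2 = 0.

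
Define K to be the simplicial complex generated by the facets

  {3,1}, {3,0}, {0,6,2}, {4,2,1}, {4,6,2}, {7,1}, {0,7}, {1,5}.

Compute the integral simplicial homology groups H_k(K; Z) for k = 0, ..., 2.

H_0 ≅ Z,  H_1 ≅ Z^2,  H_2 = 0.

Fix the vertex order 0 < 1 < 2 < 3 < 4 < 5 < 6 < 7 and write every simplex with vertices in increasing order. Then dim K = 2 and the simplices of K are:

  0-simplices (8): [0], [1], [2], [3], [4], [5], [6], [7]
  1-simplices (12): [0,2], [0,3], [0,6], [0,7], [1,2], [1,3], [1,4], [1,5], [1,7], [2,4], [2,6], [4,6]
  2-simplices (3): [0,2,6], [1,2,4], [2,4,6]

Hence C_0 ≅ Z^8, C_1 ≅ Z^12, C_2 ≅ Z^3.

The boundary map ∂_1: C_1 → C_0 is given by ∂[p,q] = [q] − [p]. For instance
  ∂[2,6] = [6] − [2].
As a 8×12 matrix over Z this has rank 7, with invariant factors (1,1,1,1,1,1,1).

Boundary ∂_2: C_2 → C_1 maps a triangle to the signed sum of its edges. For instance
  ∂[1,2,4] = [2,4] − [1,4] + [1,2],
  ∂[0,2,6] = [2,6] − [0,6] + [0,2].
As a 12×3 matrix over Z this has rank 3, with invariant factors (1,1,1).

Now H_k = ker ∂_k / im ∂_{k+1}, so:

  H_0: rank C_0 − rank ∂_1 = 8 − 7 = 1, and the invariant factors of ∂_1 are all 1, so H_0 = Z.
  H_1: rank ker ∂_1 − rank ∂_2 = (12 − 7) − 3 = 2, and the invariant factors of ∂_2 are all 1, so H_1 = Z^2.
  H_2: rank ker ∂_2 − rank ∂_3 = (3 − 3) − 0 = 0, and there is no ∂_3, so H_2 = 0.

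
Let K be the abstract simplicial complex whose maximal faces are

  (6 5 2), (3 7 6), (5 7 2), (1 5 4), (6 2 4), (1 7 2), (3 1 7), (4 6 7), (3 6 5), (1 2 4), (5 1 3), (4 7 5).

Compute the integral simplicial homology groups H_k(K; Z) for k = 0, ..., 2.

Order the vertices as 1 < 2 < 3 < 4 < 5 < 6 < 7. Listing each simplex with vertices in this order, K has dimension 2 with simplices:

  0-simplices (7): [1], [2], [3], [4], [5], [6], [7]
  1-simplices (18): [1,2], [1,3], [1,4], [1,5], [1,7], [2,4], [2,5], [2,6], [2,7], [3,5], [3,6], [3,7], [4,5], [4,6], [4,7], [5,6], [5,7], [6,7]
  2-simplices (12): [1,2,4], [1,2,7], [1,3,5], [1,3,7], [1,4,5], [2,4,6], [2,5,6], [2,5,7], [3,5,6], [3,6,7], [4,5,7], [4,6,7]

so the chain groups are C_0 ≅ Z^7, C_1 ≅ Z^18, C_2 ≅ Z^12.

Boundary ∂_1: C_1 → C_0 sends each edge [p,q] (with p < q) to q − p. For instance
  ∂[2,6] = [6] − [2].
The resulting 7×18 matrix has rank 6, and its Smith normal form has invariant factors (1,1,1,1,1,1).

Boundary ∂_2: C_2 → C_1 maps a triangle to the signed sum of its edges. For instance
  ∂[3,5,6] = [5,6] − [3,6] + [3,5],
  ∂[1,2,7] = [2,7] − [1,7] + [1,2].
The resulting 18×12 matrix has rank 12, and its Smith normal form has invariant factors (1,1,1,1,1,1,1,1,1,1,1,2).

Reading off H_k = ker ∂_k / im ∂_{k+1}:

  H_0: rank C_0 − rank ∂_1 = 7 − 6 = 1, and the invariant factors of ∂_1 are all 1, so H_0 = Z.
  H_1: rank ker ∂_1 − rank ∂_2 = (18 − 6) − 12 = 0, and ∂_2 has invariant factor 2 > 1, so H_1 = Z/2.
  H_2: rank ker ∂_2 − rank ∂_3 = (12 − 12) − 0 = 0, and there is no ∂_3, so H_2 = 0.

(K is a triangulation of the real projective plane RP^2.)

H_0 ≅ Z,  H_1 ≅ Z/2,  H_2 = 0.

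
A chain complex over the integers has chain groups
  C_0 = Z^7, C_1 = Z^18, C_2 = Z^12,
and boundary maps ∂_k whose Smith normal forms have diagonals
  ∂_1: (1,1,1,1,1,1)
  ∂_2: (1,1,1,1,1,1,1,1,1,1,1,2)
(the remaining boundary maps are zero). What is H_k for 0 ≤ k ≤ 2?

H_0: b_0 = 7 − 0 − 6 = 1; torsion from ∂_1 factors > 1: none. So H_0 = Z.
H_1: b_1 = 18 − 6 − 12 = 0; torsion from ∂_2 factors > 1: [2]. So H_1 = Z_2.
H_2: b_2 = 12 − 12 − 0 = 0; torsion from ∂_3 factors > 1: none. So H_2 = 0.

H_0 = Z,  H_1 = Z_2,  H_2 = 0.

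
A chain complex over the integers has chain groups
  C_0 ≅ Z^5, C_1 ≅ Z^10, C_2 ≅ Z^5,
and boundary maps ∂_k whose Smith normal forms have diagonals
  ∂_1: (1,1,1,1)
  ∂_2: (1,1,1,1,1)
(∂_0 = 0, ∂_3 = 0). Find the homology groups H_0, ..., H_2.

H_0: b_0 = 5 − 0 − 4 = 1; torsion from ∂_1 factors > 1: none. So H_0 = Z.
H_1: b_1 = 10 − 4 − 5 = 1; torsion from ∂_2 factors > 1: none. So H_1 = Z.
H_2: b_2 = 5 − 5 − 0 = 0; torsion from ∂_3 factors > 1: none. So H_2 = 0.

H_0 = Z,  H_1 = Z,  H_2 = 0.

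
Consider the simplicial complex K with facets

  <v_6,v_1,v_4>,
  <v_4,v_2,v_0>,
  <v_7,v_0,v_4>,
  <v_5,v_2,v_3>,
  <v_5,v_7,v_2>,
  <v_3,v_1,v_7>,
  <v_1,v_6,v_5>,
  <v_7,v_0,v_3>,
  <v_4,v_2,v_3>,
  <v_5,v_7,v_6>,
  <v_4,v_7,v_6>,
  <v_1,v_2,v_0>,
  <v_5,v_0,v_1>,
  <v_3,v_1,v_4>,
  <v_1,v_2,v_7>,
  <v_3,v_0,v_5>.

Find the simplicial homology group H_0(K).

We work with the vertex ordering v_0 < v_1 < v_2 < v_3 < v_4 < v_5 < v_6 < v_7. The simplices of K, each written with vertices in increasing order, are:

  0-simplices (8): [v_0], [v_1], [v_2], [v_3], [v_4], [v_5], [v_6], [v_7]
  1-simplices (24): (24 of them)
  2-simplices (16): (16 of them)

so the chain groups are C_0 ≅ Z^8, C_1 ≅ Z^24, C_2 ≅ Z^16.

∂_1: C_1 → C_0 sends each edge [p,q] (with p < q) to q − p. For instance
  ∂[v_3,v_7] = [v_7] − [v_3].
The resulting 8×24 matrix has rank 7, and its Smith normal form has invariant factors (1,1,1,1,1,1,1).

∂_2: C_2 → C_1 sends each 2-simplex [p,q,r] to [q,r] − [p,r] + [p,q]. For instance
  ∂[v_2,v_3,v_5] = [v_3,v_5] − [v_2,v_5] + [v_2,v_3],
  ∂[v_1,v_3,v_4] = [v_3,v_4] − [v_1,v_4] + [v_1,v_3].
The resulting 24×16 matrix has rank 15, and its Smith normal form has invariant factors (1,1,1,1,1,1,1,1,1,1,1,1,1,1,1).

From H_k ≅ ker(∂_k) / im(∂_{k+1}) we obtain:

  H_0: rank C_0 − rank ∂_1 = 8 − 7 = 1, and the invariant factors of ∂_1 are all 1, so H_0 ≅ Z.

H_0 = Z.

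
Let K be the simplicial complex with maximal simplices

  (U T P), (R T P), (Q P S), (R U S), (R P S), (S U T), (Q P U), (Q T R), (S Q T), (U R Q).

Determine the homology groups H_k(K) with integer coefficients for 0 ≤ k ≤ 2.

H_0 ≅ Z,  H_1 ≅ Z/2,  H_2 = 0.

K has 6 vertices, 15 edges, 10 triangles.
rank ∂_0 = 0, rank ∂_1 = 5 ⇒ b_0 = 6 − 0 − 5 = 1; all invariant factors of ∂_1 are 1 so no torsion. So H_0 ≅ Z.
rank ∂_1 = 5, rank ∂_2 = 10 ⇒ b_1 = 15 − 5 − 10 = 0; ∂_2 has invariant factor(s) [2] giving torsion. So H_1 ≅ Z/2.
rank ∂_2 = 10, rank ∂_3 = 0 ⇒ b_2 = 10 − 10 − 0 = 0. So H_2 ≅ 0.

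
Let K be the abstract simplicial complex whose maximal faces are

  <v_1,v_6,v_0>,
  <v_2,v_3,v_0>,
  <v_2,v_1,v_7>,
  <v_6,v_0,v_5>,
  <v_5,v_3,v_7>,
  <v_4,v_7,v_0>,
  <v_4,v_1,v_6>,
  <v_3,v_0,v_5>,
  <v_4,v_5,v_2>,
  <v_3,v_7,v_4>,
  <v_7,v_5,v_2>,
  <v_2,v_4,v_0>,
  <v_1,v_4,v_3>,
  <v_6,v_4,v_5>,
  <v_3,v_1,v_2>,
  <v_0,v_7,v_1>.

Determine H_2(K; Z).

H_2 ≅ Z.

Order the vertices as v_0 < v_1 < v_2 < v_3 < v_4 < v_5 < v_6 < v_7. Listing each simplex with vertices in this order, K has dimension 2 with simplices:

  0-simplices (8): [v_0], [v_1], [v_2], [v_3], [v_4], [v_5], [v_6], [v_7]
  1-simplices (24): (24 of them)
  2-simplices (16): (16 of them)

Hence C_0 ≅ Z^8, C_1 ≅ Z^24, C_2 ≅ Z^16.

Boundary ∂_1: C_1 → C_0 sends each edge [p,q] (with p < q) to q − p. For instance
  ∂[v_2,v_3] = [v_3] − [v_2].
The 8×24 boundary matrix has rank 7 and Smith normal form diag(1,1,1,1,1,1,1).

Boundary ∂_2: C_2 → C_1 maps a triangle to the signed sum of its edges. For instance
  ∂[v_3,v_4,v_7] = [v_4,v_7] − [v_3,v_7] + [v_3,v_4],
  ∂[v_1,v_2,v_7] = [v_2,v_7] − [v_1,v_7] + [v_1,v_2].
As a 24×16 matrix over Z this has rank 15, with invariant factors (1,1,1,1,1,1,1,1,1,1,1,1,1,1,1).

Computing H_k = (kernel of ∂_k) / (image of ∂_{k+1}):

  H_2: rank ker ∂_2 − rank ∂_3 = (16 − 15) − 0 = 1, and there is no ∂_3, so H_2 ≅ Z.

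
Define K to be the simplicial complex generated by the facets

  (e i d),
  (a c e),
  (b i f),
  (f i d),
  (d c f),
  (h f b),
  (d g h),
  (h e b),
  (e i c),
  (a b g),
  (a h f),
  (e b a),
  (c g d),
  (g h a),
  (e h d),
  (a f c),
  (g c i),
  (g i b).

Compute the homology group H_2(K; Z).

H_2 ≅ 0.

Take the total order a < b < c < d < e < f < g < h < i on the vertex set. Then K (dimension 2) consists of the simplices:

  0-simplices (9): a, b, c, d, e, f, g, h, i
  1-simplices (27): ab, ac, ae, af, ag, ah, be, bf, bg, bh, bi, cd, ce, cf, cg, ci, de, df, dg, dh, di, eh, ei, fh, fi, gh, gi
  2-simplices (18): abe, abg, ace, acf, afh, agh, beh, bfh, bfi, bgi, cdf, cdg, cei, cgi, deh, dei, dfi, dgh

Hence C_0 ≅ Z^9, C_1 ≅ Z^27, C_2 ≅ Z^18.

∂_1: C_1 → C_0 sends each edge [p,q] (with p < q) to q − p.
The resulting 9×27 matrix has rank 8, and its Smith normal form has invariant factors (1,1,1,1,1,1,1,1).

The boundary map ∂_2: C_2 → C_1 acts by ∂[p,q,r] = [q,r] − [p,r] + [p,q]. For instance
  ∂abe = be − ae + ab,
  ∂ace = ce − ae + ac.
This gives a 27×18 integer matrix of rank 18; reducing to Smith normal form yields diagonal entries (1,1,1,1,1,1,1,1,1,1,1,1,1,1,1,1,1,2).

Now H_k = ker ∂_k / im ∂_{k+1}, so:

  H_2: rank ker ∂_2 − rank ∂_3 = (18 − 18) − 0 = 0, and there is no ∂_3, so H_2 = 0.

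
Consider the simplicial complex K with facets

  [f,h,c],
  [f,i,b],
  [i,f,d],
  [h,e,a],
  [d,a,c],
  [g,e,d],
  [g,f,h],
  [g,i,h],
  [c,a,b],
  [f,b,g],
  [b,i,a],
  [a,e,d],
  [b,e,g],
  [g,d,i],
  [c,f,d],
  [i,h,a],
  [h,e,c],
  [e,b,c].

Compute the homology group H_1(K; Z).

H_1 = Z ⊕ Z_2.

K has 9 vertices, 27 edges, 18 triangles.
rank ∂_1 = 8, rank ∂_2 = 18 ⇒ b_1 = 27 − 8 − 18 = 1; ∂_2 has invariant factor(s) [2] giving torsion. So H_1 ≅ Z ⊕ Z_2.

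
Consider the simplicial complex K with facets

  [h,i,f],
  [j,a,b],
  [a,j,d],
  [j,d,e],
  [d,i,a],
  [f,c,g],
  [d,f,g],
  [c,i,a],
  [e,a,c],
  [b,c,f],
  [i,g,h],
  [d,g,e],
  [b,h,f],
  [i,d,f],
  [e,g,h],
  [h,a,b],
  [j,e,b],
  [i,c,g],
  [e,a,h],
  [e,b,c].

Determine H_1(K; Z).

We work with the vertex ordering a < b < c < d < e < f < g < h < i < j. The simplices of K, each written with vertices in increasing order, are:

  0-simplices (10): a, b, c, d, e, f, g, h, i, j
  1-simplices (30): ab, ac, ad, ae, ah, ai, aj, bc, be, bf, bh, bj, ce, cf, cg, ci, de, df, dg, di, dj, eg, eh, ej, fg, fh, fi, gh, gi, hi
  2-simplices (20): abh, abj, ace, aci, adi, adj, aeh, bce, bcf, bej, bfh, cfg, cgi, deg, dej, dfg, dfi, egh, fhi, ghi

giving chain groups C_0 ≅ Z^10, C_1 ≅ Z^30, C_2 ≅ Z^20.

Boundary ∂_1: C_1 → C_0 sends each edge [p,q] (with p < q) to q − p. For instance
  ∂bf = f − b.
As a 10×30 matrix over Z this has rank 9, with invariant factors (1,1,1,1,1,1,1,1,1).

The boundary map ∂_2: C_2 → C_1 sends each 2-simplex [p,q,r] to [q,r] − [p,r] + [p,q]. For instance
  ∂bcf = cf − bf + bc,
  ∂abh = bh − ah + ab.
This gives a 30×20 integer matrix of rank 20; reducing to Smith normal form yields diagonal entries (1,1,1,1,1,1,1,1,1,1,1,1,1,1,1,1,1,1,1,2).

From H_k ≅ ker(∂_k) / im(∂_{k+1}) we obtain:

  H_1: rank ker ∂_1 − rank ∂_2 = (30 − 9) − 20 = 1, and ∂_2 has invariant factor 2 > 1, so H_1 ≅ Z ⊕ Z_2.

H_1 ≅ Z ⊕ Z_2.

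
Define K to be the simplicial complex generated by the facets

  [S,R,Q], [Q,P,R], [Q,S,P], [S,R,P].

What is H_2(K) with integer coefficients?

H_2 = Z.

Fix the vertex order P < Q < R < S and write every simplex with vertices in increasing order. Then dim K = 2 and the simplices of K are:

  0-simplices (4): P, Q, R, S
  1-simplices (6): PQ, PR, PS, QR, QS, RS
  2-simplices (4): PQR, PQS, PRS, QRS

so the chain groups are C_0 ≅ Z^4, C_1 ≅ Z^6, C_2 ≅ Z^4.

Boundary ∂_1: C_1 → C_0 maps an edge to its endpoints' difference, ∂[p,q] = q − p. For instance
  ∂RS = S − R.
The 4×6 boundary matrix has rank 3 and Smith normal form diag(1,1,1).

Boundary ∂_2: C_2 → C_1 maps a triangle to the signed sum of its edges. For instance
  ∂PQR = QR − PR + PQ,
  ∂PRS = RS − PS + PR.
This gives a 6×4 integer matrix of rank 3; reducing to Smith normal form yields diagonal entries (1,1,1).

Now H_k = ker ∂_k / im ∂_{k+1}, so:

  H_2: rank ker ∂_2 − rank ∂_3 = (4 − 3) − 0 = 1, and there is no ∂_3, so H_2 = Z.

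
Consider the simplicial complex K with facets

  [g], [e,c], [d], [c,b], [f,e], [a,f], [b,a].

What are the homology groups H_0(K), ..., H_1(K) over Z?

Order the vertices as a < b < c < d < e < f < g. Listing each simplex with vertices in this order, K has dimension 1 with simplices:

  0-simplices (7): a, b, c, d, e, f, g
  1-simplices (5): ab, af, bc, ce, ef

so the chain groups are C_0 ≅ Z^7, C_1 ≅ Z^5.

Boundary ∂_1: C_1 → C_0 is given by ∂[p,q] = [q] − [p].
As a 7×5 matrix over Z this has rank 4, with invariant factors (1,1,1,1).

Now H_k = ker ∂_k / im ∂_{k+1}, so:

  H_0: rank C_0 − rank ∂_1 = 7 − 4 = 3, and the invariant factors of ∂_1 are all 1, so H_0 ≅ Z^3.
  H_1: rank ker ∂_1 − rank ∂_2 = (5 − 4) − 0 = 1, and there is no ∂_2, so H_1 ≅ Z.

(K is a triangulation of the disjoint union of a set of 2 points and the circle S^1.)

H_0 ≅ Z^3,  H_1 ≅ Z.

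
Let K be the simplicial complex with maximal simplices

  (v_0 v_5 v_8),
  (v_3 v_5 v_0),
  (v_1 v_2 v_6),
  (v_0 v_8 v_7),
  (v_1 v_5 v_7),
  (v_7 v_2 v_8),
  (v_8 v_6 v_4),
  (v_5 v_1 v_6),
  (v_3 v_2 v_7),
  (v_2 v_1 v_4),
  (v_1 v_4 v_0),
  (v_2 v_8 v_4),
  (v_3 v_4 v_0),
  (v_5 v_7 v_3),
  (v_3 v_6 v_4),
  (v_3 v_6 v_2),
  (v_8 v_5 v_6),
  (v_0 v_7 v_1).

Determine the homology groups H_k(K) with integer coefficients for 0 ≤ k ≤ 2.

H_0 ≅ Z,  H_1 ≅ Z ⊕ Z/2Z,  H_2 = 0.

K has 9 vertices, 27 edges, 18 triangles.
rank ∂_0 = 0, rank ∂_1 = 8 ⇒ b_0 = 9 − 0 − 8 = 1; all invariant factors of ∂_1 are 1 so no torsion. So H_0 = Z.
rank ∂_1 = 8, rank ∂_2 = 18 ⇒ b_1 = 27 − 8 − 18 = 1; ∂_2 has invariant factor(s) [2] giving torsion. So H_1 = Z ⊕ Z/2Z.
rank ∂_2 = 18, rank ∂_3 = 0 ⇒ b_2 = 18 − 18 − 0 = 0. So H_2 = 0.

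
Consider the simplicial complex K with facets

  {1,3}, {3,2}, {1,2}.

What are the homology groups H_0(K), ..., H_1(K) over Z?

H_0 ≅ Z,  H_1 ≅ Z.

We work with the vertex ordering 1 < 2 < 3. The simplices of K, each written with vertices in increasing order, are:

  0-simplices (3): [1], [2], [3]
  1-simplices (3): [1,2], [1,3], [2,3]

so the chain groups are C_0 ≅ Z^3, C_1 ≅ Z^3.

Boundary ∂_1: C_1 → C_0 is given by ∂[p,q] = [q] − [p].
This gives a 3×3 integer matrix of rank 2; reducing to Smith normal form yields diagonal entries (1,1).

Reading off H_k = ker ∂_k / im ∂_{k+1}:

  H_0: rank C_0 − rank ∂_1 = 3 − 2 = 1, and the invariant factors of ∂_1 are all 1, so H_0 = Z.
  H_1: rank ker ∂_1 − rank ∂_2 = (3 − 2) − 0 = 1, and there is no ∂_2, so H_1 = Z.

As a check, the Euler characteristic is 3 − 3 = 0, which agrees with 1 − 1 = 0.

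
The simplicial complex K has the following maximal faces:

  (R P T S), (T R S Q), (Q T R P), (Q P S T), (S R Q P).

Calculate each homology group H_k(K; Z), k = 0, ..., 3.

Fix the vertex order P < Q < R < S < T and write every simplex with vertices in increasing order. Then dim K = 3 and the simplices of K are:

  0-simplices (5): P, Q, R, S, T
  1-simplices (10): PQ, PR, PS, PT, QR, QS, QT, RS, RT, ST
  2-simplices (10): PQR, PQS, PQT, PRS, PRT, PST, QRS, QRT, QST, RST
  3-simplices (5): PQRS, PQRT, PQST, PRST, QRST

giving chain groups C_0 ≅ Z^5, C_1 ≅ Z^10, C_2 ≅ Z^10, C_3 ≅ Z^5.

Boundary ∂_1: C_1 → C_0 maps an edge to its endpoints' difference, ∂[p,q] = q − p. For instance
  ∂PQ = Q − P.
This gives a 5×10 integer matrix of rank 4; reducing to Smith normal form yields diagonal entries (1,1,1,1).

Boundary ∂_2: C_2 → C_1 maps a triangle to the signed sum of its edges. For instance
  ∂QST = ST − QT + QS,
  ∂PRT = RT − PT + PR.
As a 10×10 matrix over Z this has rank 6, with invariant factors (1,1,1,1,1,1).

The boundary map ∂_3: C_3 → C_2 sends each 3-simplex σ to the alternating sum Σ_i (−1)^i (σ with its i-th vertex removed). For instance
  ∂PQRS = QRS − PRS + PQS − PQR,
  ∂PQST = QST − PST + PQT − PQS.
The 10×5 boundary matrix has rank 4 and Smith normal form diag(1,1,1,1).

Computing H_k = (kernel of ∂_k) / (image of ∂_{k+1}):

  H_0: rank C_0 − rank ∂_1 = 5 − 4 = 1, and the invariant factors of ∂_1 are all 1, so H_0 = Z.
  H_1: rank ker ∂_1 − rank ∂_2 = (10 − 4) − 6 = 0, and the invariant factors of ∂_2 are all 1, so H_1 = 0.
  H_2: rank ker ∂_2 − rank ∂_3 = (10 − 6) − 4 = 0, and the invariant factors of ∂_3 are all 1, so H_2 = 0.
  H_3: rank ker ∂_3 − rank ∂_4 = (5 − 4) − 0 = 1, and there is no ∂_4, so H_3 = Z.

As a check, the Euler characteristic is 5 − 10 + 10 − 5 = 0, which agrees with 1 − 0 + 0 − 1 = 0.
(K is a triangulation of the 3-sphere S^3.)

H_0 ≅ Z,  H_1 = 0,  H_2 = 0,  H_3 ≅ Z.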